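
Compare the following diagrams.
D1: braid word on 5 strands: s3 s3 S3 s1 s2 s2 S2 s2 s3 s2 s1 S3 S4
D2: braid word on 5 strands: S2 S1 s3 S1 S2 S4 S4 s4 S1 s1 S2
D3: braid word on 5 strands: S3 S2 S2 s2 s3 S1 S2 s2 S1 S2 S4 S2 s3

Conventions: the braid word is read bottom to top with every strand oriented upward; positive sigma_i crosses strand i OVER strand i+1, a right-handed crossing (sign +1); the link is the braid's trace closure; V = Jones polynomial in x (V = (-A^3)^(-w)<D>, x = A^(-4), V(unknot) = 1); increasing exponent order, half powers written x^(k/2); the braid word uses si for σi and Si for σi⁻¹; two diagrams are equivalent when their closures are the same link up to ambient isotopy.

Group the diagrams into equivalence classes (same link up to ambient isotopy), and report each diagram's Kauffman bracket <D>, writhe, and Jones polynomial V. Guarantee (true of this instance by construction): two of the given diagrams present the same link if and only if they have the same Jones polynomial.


equivalence classes: {D1} | {D2, D3}
D1 (bracket -A^-11 + A^-7 - A^-3 + 2A + A^9; 13 crossings at w = +5): V = -x^(3/2) - 2x^(7/2) + x^(9/2) - x^(11/2) + x^(13/2)
D2 (bracket A^-9 + 2A^-1 - A^3 + A^7 - A^11; 11 crossings at w = -5): V = x^(-13/2) - x^(-11/2) + x^(-9/2) - 2x^(-7/2) - x^(-3/2)
V(D3) = x^(-13/2) - x^(-11/2) + x^(-9/2) - 2x^(-7/2) - x^(-3/2)  (w -5, c 13, <D> = A^-9 + 2A^-1 - A^3 + A^7 - A^11)
observation: V(x) takes 2 values over 3 diagrams, fixing the grouping


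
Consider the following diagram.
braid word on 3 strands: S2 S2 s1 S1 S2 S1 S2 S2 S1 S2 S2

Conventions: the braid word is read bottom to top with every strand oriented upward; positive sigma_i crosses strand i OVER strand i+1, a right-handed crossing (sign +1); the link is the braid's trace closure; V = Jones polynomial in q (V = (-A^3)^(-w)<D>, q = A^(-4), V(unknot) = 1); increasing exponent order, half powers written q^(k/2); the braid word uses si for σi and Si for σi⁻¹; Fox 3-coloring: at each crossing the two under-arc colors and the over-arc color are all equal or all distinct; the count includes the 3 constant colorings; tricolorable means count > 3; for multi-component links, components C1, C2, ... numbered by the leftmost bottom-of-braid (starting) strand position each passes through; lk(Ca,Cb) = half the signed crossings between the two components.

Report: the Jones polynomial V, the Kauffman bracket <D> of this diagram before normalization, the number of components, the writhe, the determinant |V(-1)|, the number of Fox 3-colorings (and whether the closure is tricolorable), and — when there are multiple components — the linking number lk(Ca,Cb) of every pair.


V(q) = q^(-21/2) - q^(-15/2) - q^(-11/2) - q^(-7/2)
bracket: A^-13 + A^-5 + A^3 - A^15, w = -9
2 components, writhe -9, over 11 crossings
lk(C1,C2) = -2
det 4, colorings 3 of 3^11 — not tricolorable
observation: w = -9 shifts under R1 moves; the (-A^3)^(9) factor cancels that in V


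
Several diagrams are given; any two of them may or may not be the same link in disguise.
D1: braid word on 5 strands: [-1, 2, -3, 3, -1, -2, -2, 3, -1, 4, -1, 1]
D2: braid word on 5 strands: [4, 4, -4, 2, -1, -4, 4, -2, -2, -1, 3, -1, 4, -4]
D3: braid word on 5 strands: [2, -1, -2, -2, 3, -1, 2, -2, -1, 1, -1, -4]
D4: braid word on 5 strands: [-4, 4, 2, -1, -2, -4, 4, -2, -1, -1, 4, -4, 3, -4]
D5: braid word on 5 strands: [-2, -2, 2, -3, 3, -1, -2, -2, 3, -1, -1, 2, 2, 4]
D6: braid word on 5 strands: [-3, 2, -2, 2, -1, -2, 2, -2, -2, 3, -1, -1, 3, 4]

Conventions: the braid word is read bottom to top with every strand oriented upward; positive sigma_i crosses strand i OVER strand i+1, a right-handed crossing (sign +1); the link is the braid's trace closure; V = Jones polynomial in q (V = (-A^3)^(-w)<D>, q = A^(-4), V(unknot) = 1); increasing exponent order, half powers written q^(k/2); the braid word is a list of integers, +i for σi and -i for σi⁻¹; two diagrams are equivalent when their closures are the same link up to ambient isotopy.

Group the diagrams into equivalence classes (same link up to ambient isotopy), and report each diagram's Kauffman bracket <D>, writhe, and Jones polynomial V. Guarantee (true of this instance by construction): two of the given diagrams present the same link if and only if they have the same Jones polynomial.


equivalence classes: {D1, D2, D3, D4, D5, D6}
D1 (bracket A^-2 - A^2 + 2A^6 - A^10 + A^14 - A^18; 12 crossings at w = -2): V = -q^-6 + q^-5 - q^-4 + 2q^-3 - q^-2 + q^-1
V(D2) = -q^-6 + q^-5 - q^-4 + 2q^-3 - q^-2 + q^-1  [14 crossings, <D> = A^-2 - A^2 + 2A^6 - A^10 + A^14 - A^18, w = -2]
V(D3) = -q^-6 + q^-5 - q^-4 + 2q^-3 - q^-2 + q^-1  [12 crossings, <D> = A^-8 - A^-4 + 2 - A^4 + A^8 - A^12, w = -4]
D4 (bracket A^-8 - A^-4 + 2 - A^4 + A^8 - A^12; 14 crossings at w = -4): V = -q^-6 + q^-5 - q^-4 + 2q^-3 - q^-2 + q^-1
V(D5) = -q^-6 + q^-5 - q^-4 + 2q^-3 - q^-2 + q^-1  (w -2, c 14, <D> = A^-2 - A^2 + 2A^6 - A^10 + A^14 - A^18)
D6 (bracket A^-2 - A^2 + 2A^6 - A^10 + A^14 - A^18; 14 crossings at w = -2): V = -q^-6 + q^-5 - q^-4 + 2q^-3 - q^-2 + q^-1
key observation: all 6 diagrams share one V(q), hence one class


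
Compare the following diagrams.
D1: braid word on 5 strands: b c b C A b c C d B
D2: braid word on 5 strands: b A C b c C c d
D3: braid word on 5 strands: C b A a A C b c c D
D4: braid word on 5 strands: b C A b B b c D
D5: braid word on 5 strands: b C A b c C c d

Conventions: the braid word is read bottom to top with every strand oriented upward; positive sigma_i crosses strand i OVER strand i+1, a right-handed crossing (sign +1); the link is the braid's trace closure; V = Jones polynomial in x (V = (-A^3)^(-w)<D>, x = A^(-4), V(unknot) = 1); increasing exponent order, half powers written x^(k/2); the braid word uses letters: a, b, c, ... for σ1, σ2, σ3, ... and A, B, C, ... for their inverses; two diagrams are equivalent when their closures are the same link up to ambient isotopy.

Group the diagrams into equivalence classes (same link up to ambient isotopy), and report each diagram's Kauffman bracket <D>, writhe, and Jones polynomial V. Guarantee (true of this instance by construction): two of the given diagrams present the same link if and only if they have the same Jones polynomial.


grouping into links: {D1, D2, D3, D4, D5}
V(D1) = 1  (w +2, c 10, <D> = A^6)
D2 (bracket A^6; 8 crossings at w = +2): V = 1
D3 (bracket 1; 10 crossings at w = 0): V = 1
V(D4) = 1  (w 0, c 8, <D> = 1)
V(D5) = 1  [8 crossings, <D> = A^6, w = +2]
key observation: all 5 diagrams share one V(x), hence one class


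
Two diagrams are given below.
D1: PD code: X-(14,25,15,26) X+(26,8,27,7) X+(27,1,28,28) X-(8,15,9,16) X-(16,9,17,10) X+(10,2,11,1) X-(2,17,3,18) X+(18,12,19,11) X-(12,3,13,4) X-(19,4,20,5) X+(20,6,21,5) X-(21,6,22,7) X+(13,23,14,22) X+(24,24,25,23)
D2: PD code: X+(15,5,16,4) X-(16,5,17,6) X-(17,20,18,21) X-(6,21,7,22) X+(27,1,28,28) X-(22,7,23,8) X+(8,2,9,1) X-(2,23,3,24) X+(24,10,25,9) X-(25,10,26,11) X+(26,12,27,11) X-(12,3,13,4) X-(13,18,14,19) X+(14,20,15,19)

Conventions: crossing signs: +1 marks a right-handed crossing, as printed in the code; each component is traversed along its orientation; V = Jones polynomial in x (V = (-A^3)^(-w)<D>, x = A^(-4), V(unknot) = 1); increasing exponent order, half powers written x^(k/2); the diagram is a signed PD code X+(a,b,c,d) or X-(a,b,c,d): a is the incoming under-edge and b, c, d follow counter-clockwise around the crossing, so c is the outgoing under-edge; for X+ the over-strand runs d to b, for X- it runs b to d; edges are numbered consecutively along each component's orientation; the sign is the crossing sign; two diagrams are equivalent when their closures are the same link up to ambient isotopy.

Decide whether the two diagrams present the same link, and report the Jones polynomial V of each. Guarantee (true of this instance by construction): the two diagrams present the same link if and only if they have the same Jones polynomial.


same link: yes
V(D1) = x^-5 - 2x^-4 + 2x^-3 - 2x^-2 + 2x^-1 - 1 + x  [14 crossings, <D> = A^-4 - 1 + 2A^4 - 2A^8 + 2A^12 - 2A^16 + A^20, w = 0]
D2 (bracket A^-10 - A^-6 + 2A^-2 - 2A^2 + 2A^6 - 2A^10 + A^14; 14 crossings at w = -2): V = x^-5 - 2x^-4 + 2x^-3 - 2x^-2 + 2x^-1 - 1 + x
note: Reidemeister moves carry D1 (14 crossings) to D2 (14)


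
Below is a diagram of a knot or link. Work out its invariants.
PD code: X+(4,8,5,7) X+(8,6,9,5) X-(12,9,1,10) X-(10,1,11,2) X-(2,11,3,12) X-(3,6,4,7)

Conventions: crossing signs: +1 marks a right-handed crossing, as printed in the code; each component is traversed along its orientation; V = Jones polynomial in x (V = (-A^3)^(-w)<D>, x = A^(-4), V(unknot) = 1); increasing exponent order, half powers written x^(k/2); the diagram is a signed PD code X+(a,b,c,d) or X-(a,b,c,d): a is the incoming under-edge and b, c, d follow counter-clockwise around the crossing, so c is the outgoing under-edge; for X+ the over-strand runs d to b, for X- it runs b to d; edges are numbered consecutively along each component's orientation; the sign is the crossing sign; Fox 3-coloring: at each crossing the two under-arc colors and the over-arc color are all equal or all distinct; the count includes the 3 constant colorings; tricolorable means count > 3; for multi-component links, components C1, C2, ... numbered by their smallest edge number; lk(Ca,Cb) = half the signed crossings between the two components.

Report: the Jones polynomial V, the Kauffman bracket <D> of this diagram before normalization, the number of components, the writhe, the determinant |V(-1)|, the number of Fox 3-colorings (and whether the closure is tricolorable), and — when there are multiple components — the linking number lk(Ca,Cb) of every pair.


V = -x^-4 + x^-3 + x^-1
<D> = A^-2 + A^6 - A^10 (w = -2)
1 component over 6 crossings, w = -2
9 Fox colorings among 3^6, |V(-1)| = 3: tricolorable
why: w = -2 (over 6 crossings) is diagram-only; (-A^3)^(2) removes it from V


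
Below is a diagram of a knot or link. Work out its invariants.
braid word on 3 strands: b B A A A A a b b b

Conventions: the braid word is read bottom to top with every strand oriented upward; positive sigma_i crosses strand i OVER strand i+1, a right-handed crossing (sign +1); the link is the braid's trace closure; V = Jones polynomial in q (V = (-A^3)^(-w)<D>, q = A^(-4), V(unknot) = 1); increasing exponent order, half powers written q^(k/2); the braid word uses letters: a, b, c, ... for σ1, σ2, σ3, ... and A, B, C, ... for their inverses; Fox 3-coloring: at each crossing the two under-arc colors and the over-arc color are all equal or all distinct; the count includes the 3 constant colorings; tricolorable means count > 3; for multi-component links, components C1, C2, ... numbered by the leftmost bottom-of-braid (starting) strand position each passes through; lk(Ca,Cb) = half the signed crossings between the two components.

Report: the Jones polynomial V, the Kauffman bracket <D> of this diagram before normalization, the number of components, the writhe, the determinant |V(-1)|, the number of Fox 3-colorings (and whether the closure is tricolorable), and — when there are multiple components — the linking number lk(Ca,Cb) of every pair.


V(q) = -q^-3 + q^-2 - q^-1 + 3 - q + q^2 - q^3
bracket: -A^-12 + A^-8 - A^-4 + 3 - A^4 + A^8 - A^12, w = 0
1 component, writhe 0, over 10 crossings
det 9, colorings 27 of 3^10 — tricolorable
observation: w = 0 (over 10 crossings) is diagram-only; (-A^3)^(0) removes it from V


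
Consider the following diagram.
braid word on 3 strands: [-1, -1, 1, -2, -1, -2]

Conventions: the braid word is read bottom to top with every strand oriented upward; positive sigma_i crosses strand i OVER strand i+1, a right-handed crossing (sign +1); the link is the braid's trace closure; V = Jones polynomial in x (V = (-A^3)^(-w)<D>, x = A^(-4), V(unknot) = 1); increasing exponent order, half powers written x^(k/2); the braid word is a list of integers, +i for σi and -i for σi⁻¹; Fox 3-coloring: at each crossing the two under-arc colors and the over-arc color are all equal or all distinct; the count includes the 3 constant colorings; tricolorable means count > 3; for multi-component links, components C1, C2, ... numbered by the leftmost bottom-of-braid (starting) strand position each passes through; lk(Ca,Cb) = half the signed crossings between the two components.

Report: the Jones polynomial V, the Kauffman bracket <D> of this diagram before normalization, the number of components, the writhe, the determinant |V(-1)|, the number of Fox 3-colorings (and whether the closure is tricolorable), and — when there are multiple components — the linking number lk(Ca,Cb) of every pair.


V = -x^-4 + x^-3 + x^-1
<D> = A^-8 + 1 - A^4 (w = -4)
1 component over 6 crossings, w = -4
9 Fox colorings among 3^6, |V(-1)| = 3: tricolorable
why: w = -4 shifts under R1 moves; the (-A^3)^(4) factor cancels that in V


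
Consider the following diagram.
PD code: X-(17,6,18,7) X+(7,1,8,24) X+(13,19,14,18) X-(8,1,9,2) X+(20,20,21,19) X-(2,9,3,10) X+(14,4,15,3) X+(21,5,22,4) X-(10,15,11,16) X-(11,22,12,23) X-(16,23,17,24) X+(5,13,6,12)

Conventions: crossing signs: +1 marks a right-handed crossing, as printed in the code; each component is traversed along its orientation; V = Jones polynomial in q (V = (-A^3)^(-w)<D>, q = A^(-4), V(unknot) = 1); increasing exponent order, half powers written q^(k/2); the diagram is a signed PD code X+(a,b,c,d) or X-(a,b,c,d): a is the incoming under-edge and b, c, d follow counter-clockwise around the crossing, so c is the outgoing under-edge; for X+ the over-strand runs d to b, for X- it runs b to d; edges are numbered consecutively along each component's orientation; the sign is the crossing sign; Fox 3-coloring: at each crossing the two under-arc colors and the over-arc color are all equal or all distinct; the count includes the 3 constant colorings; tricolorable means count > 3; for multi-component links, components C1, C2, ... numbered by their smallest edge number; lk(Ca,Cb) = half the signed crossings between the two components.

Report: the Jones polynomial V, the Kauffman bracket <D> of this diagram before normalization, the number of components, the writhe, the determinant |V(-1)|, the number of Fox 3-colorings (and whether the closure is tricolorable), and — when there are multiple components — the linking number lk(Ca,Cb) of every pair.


Jones polynomial: V(q) = q^-4 - q^-3 + q^-2 - 2q^-1 + 2 - q + q^2
<D> = A^-8 - A^-4 + 2 - 2A^4 + A^8 - A^12 + A^16; writhe 0
components 1, writhe 0 (12 crossings)
3-colorings: 9 of 3^12, det 9 — tricolorable
note: the span of V is 6, forcing >= 6 crossings in any diagram


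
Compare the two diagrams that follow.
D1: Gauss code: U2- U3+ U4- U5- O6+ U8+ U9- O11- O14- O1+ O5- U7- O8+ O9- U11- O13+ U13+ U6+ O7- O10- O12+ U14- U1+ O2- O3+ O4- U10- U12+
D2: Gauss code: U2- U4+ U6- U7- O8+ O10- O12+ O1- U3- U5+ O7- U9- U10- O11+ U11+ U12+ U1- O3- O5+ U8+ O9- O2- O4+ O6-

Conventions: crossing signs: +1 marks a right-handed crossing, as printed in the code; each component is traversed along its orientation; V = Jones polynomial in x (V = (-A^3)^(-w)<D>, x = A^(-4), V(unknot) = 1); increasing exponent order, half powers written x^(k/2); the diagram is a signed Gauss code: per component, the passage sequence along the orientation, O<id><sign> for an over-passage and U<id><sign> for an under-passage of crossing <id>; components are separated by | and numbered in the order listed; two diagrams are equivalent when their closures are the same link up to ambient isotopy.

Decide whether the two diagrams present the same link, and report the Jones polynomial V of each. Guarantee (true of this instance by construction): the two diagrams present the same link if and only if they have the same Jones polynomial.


equivalent: yes
V(D1) = 1  (w -2, c 14, <D> = A^-6)
D2 (bracket A^-6; 12 crossings at w = -2): V = 1
why: one V(x) for all 2 diagrams — one class (guaranteed)


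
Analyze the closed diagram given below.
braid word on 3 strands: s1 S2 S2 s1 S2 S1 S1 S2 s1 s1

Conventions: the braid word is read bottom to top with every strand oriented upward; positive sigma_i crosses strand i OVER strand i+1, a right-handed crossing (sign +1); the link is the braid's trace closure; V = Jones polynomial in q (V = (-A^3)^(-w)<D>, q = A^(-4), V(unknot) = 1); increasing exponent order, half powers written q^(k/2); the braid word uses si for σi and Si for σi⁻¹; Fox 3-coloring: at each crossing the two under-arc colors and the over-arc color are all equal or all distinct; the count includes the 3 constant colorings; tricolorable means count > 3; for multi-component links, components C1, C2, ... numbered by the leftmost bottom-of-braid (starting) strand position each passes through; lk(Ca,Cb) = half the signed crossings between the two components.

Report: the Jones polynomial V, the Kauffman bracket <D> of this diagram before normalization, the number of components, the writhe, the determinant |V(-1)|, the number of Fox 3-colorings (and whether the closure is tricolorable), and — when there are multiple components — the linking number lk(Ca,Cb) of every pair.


V = q^-6 - q^-5 + 2q^-4 - 2q^-3 + 3q^-2 - 2q^-1 + 3 - q + q^2
<D> = A^-14 - A^-10 + 3A^-6 - 2A^-2 + 3A^2 - 2A^6 + 2A^10 - A^14 + A^18 (w = -2)
3 components over 10 crossings, w = -2
lk(C1,C2): +2
lk(C1,C3) = -2
linking number lk(C2,C3) = -1
3 Fox colorings among 3^10, |V(-1)| = 16: not tricolorable
why: the span of V is 8, within the link bound 10 + 3 - 1


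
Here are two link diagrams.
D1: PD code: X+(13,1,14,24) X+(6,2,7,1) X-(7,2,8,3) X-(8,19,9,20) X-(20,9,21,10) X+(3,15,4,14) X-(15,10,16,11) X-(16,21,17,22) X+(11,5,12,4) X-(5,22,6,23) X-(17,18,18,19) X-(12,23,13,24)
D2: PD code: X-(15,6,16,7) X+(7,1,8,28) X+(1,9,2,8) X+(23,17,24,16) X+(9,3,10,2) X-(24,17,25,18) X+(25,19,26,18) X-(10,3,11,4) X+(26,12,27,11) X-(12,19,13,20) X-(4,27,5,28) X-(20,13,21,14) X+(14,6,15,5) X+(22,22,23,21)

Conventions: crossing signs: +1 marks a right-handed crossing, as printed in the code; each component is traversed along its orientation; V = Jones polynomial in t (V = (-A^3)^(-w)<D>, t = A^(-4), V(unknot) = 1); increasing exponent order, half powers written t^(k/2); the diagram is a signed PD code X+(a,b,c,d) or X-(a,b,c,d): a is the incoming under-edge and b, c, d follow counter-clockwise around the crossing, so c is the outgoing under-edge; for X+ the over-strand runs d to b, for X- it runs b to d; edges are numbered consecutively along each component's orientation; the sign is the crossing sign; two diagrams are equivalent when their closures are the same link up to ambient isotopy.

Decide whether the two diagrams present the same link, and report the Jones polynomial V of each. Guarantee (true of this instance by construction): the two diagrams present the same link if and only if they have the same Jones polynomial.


equivalent: no
D1 (bracket A^-16 - A^-12 + 2A^-8 - 2A^-4 + 2 - 2A^4 + A^8; 12 crossings at w = -4): V = t^-5 - 2t^-4 + 2t^-3 - 2t^-2 + 2t^-1 - 1 + t
V(D2) = 1  (w +2, c 14, <D> = A^6)
key observation: 2 values of V(t) split the 2 diagrams


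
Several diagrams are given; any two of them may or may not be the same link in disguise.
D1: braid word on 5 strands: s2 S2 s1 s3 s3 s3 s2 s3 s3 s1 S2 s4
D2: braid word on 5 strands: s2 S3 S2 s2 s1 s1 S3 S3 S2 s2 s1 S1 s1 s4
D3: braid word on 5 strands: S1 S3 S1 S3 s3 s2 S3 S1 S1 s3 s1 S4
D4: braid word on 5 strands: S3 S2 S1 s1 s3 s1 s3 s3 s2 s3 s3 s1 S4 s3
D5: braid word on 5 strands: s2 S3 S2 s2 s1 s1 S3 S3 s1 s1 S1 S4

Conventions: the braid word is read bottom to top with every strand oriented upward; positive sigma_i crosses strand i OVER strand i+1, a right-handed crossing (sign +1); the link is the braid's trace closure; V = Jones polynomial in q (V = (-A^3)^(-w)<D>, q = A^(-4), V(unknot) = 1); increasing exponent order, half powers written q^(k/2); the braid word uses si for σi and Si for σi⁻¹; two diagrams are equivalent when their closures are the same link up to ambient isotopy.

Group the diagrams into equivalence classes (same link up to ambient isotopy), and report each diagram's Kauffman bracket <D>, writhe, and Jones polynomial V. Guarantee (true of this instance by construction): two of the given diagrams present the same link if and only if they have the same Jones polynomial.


grouping into links: {D1, D4} | {D2, D5} | {D3}
V(D1) = q^2 - q^3 + 3q^4 - 3q^5 + 3q^6 - 3q^7 + 2q^8 - q^9  (w +8, c 12, <D> = -A^-12 + 2A^-8 - 3A^-4 + 3 - 3A^4 + 3A^8 - A^12 + A^16)
V(D2) = -q^-3 + q^-2 - q^-1 + 3 - q + q^2 - q^3  [14 crossings, <D> = -A^-6 + A^-2 - A^2 + 3A^6 - A^10 + A^14 - A^18, w = +2]
V(D3) = -q^-4 + q^-3 + q^-1  (w -4, c 12, <D> = A^-8 + 1 - A^4)
D4 (bracket -A^-18 + 2A^-14 - 3A^-10 + 3A^-6 - 3A^-2 + 3A^2 - A^6 + A^10; 14 crossings at w = +6): V = q^2 - q^3 + 3q^4 - 3q^5 + 3q^6 - 3q^7 + 2q^8 - q^9
V(D5) = -q^-3 + q^-2 - q^-1 + 3 - q + q^2 - q^3  (w 0, c 12, <D> = -A^-12 + A^-8 - A^-4 + 3 - A^4 + A^8 - A^12)
why: comparing 5 Jones polynomials yields 3 groups


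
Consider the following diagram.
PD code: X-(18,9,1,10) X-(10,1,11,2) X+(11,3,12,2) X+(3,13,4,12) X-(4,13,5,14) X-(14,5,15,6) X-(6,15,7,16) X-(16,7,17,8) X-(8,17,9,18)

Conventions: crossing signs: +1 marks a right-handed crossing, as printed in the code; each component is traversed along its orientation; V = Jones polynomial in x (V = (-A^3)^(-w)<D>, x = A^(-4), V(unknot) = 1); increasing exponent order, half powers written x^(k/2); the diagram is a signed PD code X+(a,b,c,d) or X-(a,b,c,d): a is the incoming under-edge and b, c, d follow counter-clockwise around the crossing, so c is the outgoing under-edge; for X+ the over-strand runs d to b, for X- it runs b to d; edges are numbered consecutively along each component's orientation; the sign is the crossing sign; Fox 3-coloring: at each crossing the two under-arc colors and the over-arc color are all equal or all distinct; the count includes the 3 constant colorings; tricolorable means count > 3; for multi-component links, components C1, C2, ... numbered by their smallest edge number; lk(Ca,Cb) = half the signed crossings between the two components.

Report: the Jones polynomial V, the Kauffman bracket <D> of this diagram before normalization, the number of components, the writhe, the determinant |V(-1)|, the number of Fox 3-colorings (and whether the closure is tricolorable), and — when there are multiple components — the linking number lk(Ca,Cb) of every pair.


V = -x^-7 + x^-6 - x^-5 + x^-4 + x^-2
<D> = -A^-7 - A + A^5 - A^9 + A^13 (w = -5)
1 component over 9 crossings, w = -5
3 Fox colorings among 3^9, |V(-1)| = 5: not tricolorable
why: det 5 = |V(-1)|; not divisible by 3, so not tricolorable


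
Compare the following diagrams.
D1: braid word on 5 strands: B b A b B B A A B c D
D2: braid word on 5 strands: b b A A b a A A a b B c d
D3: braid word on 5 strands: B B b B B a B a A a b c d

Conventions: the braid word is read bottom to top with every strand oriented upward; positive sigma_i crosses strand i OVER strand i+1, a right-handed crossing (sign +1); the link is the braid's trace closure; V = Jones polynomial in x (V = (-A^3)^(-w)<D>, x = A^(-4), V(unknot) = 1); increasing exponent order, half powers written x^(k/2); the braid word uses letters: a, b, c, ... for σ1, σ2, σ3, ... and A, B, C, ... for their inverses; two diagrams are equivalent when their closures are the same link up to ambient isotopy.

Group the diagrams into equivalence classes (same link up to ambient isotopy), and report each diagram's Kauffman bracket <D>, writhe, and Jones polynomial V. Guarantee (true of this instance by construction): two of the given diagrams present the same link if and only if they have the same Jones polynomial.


equivalence classes: {D1} | {D2} | {D3}
D1 (bracket A^-9 + A^-1 - A^3 + A^7; 11 crossings at w = -5): V = -x^(-11/2) + x^(-9/2) - x^(-7/2) - x^(-3/2)
V(D2) = -x^(-3/2) - 2x^(1/2) + x^(3/2) - x^(5/2) + x^(7/2)  (w +3, c 13, <D> = -A^-5 + A^-1 - A^3 + 2A^7 + A^15)
V(D3) = x^(-7/2) - 2x^(-5/2) + x^(-3/2) - 2x^(-1/2) + x^(1/2) - x^(3/2)  (w +1, c 13, <D> = A^-3 - A + 2A^5 - A^9 + 2A^13 - A^17)
observation: V(x) takes 3 values over 3 diagrams, fixing the grouping


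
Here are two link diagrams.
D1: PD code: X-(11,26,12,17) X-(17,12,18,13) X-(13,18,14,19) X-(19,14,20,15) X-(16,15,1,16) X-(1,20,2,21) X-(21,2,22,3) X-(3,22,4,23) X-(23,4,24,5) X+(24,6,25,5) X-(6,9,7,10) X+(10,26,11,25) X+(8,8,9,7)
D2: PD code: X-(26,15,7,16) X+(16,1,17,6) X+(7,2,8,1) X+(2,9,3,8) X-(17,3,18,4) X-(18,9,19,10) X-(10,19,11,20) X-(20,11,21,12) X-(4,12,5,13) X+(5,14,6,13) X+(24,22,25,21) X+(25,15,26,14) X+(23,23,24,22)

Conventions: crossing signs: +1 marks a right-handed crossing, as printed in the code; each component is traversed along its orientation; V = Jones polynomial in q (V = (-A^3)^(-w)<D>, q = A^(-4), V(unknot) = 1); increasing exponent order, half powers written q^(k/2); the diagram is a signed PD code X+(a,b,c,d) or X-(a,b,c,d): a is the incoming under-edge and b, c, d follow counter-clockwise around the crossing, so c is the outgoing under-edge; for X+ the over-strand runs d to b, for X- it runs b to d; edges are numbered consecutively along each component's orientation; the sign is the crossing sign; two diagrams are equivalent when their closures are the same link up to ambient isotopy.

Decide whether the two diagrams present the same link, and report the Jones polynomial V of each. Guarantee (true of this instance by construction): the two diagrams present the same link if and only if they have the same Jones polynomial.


equivalent: no
D1 (bracket A^-11 + A^-3 - A + A^5 - A^9 + A^13; 13 crossings at w = -7): V = -q^(-17/2) + q^(-15/2) - q^(-13/2) + q^(-11/2) - q^(-9/2) - q^(-5/2)
D2 (bracket A^-3 + 2A^5 - A^9 + A^13 - A^17; 13 crossings at w = +1): V = q^(-7/2) - q^(-5/2) + q^(-3/2) - 2q^(-1/2) - q^(3/2)
key observation: 2 classes among 2 diagrams; unequal V(q) rules out equality


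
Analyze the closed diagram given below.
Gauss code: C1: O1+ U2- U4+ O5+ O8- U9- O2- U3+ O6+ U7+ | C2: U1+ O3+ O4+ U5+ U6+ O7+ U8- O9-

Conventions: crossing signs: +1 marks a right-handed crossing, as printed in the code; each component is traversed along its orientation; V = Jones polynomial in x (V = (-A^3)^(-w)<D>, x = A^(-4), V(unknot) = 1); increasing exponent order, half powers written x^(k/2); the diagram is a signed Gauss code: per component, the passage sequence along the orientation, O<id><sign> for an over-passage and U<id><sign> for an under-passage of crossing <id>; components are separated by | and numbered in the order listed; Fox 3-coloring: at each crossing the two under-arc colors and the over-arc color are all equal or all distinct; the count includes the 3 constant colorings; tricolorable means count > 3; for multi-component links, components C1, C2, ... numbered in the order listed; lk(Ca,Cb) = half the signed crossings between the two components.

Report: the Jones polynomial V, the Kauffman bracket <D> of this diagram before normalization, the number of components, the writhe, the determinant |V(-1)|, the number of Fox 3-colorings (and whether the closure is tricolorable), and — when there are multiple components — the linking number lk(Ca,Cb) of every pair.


V = x^(-1/2) - 3x^(1/2) + 3x^(3/2) - 4x^(5/2) + 3x^(7/2) - 3x^(9/2) + 2x^(11/2) - x^(13/2)
<D> = A^-17 - 2A^-13 + 3A^-9 - 3A^-5 + 4A^-1 - 3A^3 + 3A^7 - A^11 (w = +3)
2 components over 9 crossings, w = +3
lk(C1,C2): +2
3 Fox colorings among 3^9, |V(-1)| = 20: not tricolorable
why: the 1 component pair carries total linking +2


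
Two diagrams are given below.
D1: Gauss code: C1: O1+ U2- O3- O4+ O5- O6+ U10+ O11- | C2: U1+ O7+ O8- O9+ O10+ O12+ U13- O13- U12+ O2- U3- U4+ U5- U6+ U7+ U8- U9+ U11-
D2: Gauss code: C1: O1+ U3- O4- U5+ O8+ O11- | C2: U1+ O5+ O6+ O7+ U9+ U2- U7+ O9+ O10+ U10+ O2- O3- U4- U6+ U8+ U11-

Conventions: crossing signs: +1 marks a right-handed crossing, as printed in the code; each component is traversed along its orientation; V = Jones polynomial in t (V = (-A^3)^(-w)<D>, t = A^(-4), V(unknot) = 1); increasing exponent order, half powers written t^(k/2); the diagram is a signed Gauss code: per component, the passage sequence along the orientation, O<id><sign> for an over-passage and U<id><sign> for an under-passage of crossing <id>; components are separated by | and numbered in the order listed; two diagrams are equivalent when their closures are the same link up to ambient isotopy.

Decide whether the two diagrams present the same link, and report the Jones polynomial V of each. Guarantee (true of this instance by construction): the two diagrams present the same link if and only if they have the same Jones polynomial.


equivalent: yes
D1 (bracket A + A^5; 13 crossings at w = +1): V = -t^(-1/2) - t^(1/2)
V(D2) = -t^(-1/2) - t^(1/2)  (w +3, c 11, <D> = A^7 + A^11)
key observation: one V(t) for all 2 diagrams — one class (guaranteed)


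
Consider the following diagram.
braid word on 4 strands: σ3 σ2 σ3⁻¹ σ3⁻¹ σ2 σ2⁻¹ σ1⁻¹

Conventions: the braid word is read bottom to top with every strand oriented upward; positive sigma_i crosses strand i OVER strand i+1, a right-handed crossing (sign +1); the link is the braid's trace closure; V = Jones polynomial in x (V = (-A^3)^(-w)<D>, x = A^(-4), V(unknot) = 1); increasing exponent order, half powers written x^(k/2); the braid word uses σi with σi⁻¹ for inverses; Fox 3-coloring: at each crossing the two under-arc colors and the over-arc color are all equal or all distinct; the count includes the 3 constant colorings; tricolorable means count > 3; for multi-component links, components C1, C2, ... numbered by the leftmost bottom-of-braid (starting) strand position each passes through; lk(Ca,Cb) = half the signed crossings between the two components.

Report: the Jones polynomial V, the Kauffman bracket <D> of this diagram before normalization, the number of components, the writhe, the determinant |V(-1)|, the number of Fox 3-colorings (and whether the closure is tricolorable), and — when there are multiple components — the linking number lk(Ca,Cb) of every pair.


V = 1
<D> = -A^-3 (w = -1)
1 component over 7 crossings, w = -1
3 Fox colorings among 3^7, |V(-1)| = 1: not tricolorable
why: inverse pairs cancel, leaving σ3 σ2 σ3⁻¹ σ3⁻¹ σ1⁻¹


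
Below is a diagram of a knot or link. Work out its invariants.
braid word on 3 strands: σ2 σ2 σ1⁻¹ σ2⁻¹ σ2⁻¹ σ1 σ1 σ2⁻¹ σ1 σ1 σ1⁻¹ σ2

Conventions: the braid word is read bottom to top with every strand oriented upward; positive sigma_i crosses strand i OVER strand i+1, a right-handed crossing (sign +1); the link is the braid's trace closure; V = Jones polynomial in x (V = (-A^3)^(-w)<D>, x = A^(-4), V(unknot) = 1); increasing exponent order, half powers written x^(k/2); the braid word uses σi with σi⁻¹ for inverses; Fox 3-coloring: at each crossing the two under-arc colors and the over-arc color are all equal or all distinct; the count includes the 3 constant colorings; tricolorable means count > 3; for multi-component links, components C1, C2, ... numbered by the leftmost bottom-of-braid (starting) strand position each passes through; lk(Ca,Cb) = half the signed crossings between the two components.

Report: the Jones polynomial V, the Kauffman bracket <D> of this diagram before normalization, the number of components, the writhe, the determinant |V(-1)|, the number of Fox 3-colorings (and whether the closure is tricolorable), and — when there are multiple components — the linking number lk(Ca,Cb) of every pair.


V(x) = -x^-2 + 2x^-1 - 3 + 5x - 4x^2 + 5x^3 - 4x^4 + 2x^5 - x^6
bracket: -A^-18 + 2A^-14 - 4A^-10 + 5A^-6 - 4A^-2 + 5A^2 - 3A^6 + 2A^10 - A^14, w = +2
1 component, writhe +2, over 12 crossings
det 27, colorings 9 of 3^12 — tricolorable
observation: V spans 8 powers of x: at least 8 crossings in any diagram


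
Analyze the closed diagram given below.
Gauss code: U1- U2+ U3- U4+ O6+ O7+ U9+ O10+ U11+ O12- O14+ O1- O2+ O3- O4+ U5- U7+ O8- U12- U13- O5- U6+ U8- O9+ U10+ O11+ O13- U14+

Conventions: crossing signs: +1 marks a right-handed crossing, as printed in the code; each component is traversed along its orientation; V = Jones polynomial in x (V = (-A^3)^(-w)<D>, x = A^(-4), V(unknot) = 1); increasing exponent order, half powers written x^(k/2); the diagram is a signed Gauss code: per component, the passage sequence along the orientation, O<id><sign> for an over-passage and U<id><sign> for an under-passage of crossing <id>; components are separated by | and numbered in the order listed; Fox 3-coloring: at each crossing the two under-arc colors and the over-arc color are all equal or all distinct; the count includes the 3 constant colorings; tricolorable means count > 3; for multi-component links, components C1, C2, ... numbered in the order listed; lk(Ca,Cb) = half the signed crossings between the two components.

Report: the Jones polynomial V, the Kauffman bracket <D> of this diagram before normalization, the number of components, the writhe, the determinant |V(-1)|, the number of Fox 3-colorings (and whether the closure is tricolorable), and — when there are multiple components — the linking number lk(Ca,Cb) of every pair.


V = -x^-2 + x^-1 - 1 + 3x - 2x^2 + 3x^3 - 2x^4 + x^5 - x^6
<D> = -A^-18 + A^-14 - 2A^-10 + 3A^-6 - 2A^-2 + 3A^2 - A^6 + A^10 - A^14 (w = +2)
1 component over 14 crossings, w = +2
9 Fox colorings among 3^14, |V(-1)| = 15: tricolorable
why: V spans 8 powers of x: at least 8 crossings in any diagram


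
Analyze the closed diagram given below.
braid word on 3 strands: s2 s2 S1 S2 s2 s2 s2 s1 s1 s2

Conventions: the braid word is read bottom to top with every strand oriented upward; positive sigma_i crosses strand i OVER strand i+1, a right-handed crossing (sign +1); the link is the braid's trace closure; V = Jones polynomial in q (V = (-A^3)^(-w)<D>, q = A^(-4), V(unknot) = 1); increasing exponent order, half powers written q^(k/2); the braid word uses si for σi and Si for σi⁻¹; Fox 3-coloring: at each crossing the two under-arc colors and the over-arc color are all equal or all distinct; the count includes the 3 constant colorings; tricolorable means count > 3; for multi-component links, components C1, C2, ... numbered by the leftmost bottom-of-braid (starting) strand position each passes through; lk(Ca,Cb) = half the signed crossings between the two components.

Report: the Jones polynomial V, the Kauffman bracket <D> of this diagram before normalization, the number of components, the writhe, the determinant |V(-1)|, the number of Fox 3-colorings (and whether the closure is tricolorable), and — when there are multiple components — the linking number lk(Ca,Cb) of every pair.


Jones polynomial: V(q) = q^2 - q^3 + 3q^4 - 3q^5 + 3q^6 - 3q^7 + 2q^8 - q^9
<D> = -A^-18 + 2A^-14 - 3A^-10 + 3A^-6 - 3A^-2 + 3A^2 - A^6 + A^10; writhe +6
components 1, writhe +6 (10 crossings)
3-colorings: 3 of 3^10, det 17 — not tricolorable
note: inverse pairs cancel, leaving σ2 σ2 σ1⁻¹ σ2 σ2 σ1 σ1 σ2


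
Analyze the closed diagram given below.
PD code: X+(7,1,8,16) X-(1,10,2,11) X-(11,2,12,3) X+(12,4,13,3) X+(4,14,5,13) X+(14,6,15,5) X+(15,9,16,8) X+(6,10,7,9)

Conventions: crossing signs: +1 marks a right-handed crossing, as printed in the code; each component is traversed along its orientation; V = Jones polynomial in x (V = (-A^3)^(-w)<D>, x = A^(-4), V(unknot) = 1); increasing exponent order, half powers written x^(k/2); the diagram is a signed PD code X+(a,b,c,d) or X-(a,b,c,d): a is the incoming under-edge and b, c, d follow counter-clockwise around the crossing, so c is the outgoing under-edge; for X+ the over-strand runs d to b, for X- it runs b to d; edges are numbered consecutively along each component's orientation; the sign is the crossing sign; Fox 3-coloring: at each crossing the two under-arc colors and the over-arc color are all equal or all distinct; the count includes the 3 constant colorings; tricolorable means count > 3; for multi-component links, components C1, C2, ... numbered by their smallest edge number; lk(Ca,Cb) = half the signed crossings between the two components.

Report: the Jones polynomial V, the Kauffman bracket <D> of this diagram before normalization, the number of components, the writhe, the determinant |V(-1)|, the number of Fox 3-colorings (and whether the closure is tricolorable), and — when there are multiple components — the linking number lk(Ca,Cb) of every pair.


V(x) = x + x^3 - x^4
bracket: -A^-4 + 1 + A^8, w = +4
1 component, writhe +4, over 8 crossings
det 3, colorings 9 of 3^8 — tricolorable
observation: w = +4 shifts under R1 moves; the (-A^3)^(-4) factor cancels that in V


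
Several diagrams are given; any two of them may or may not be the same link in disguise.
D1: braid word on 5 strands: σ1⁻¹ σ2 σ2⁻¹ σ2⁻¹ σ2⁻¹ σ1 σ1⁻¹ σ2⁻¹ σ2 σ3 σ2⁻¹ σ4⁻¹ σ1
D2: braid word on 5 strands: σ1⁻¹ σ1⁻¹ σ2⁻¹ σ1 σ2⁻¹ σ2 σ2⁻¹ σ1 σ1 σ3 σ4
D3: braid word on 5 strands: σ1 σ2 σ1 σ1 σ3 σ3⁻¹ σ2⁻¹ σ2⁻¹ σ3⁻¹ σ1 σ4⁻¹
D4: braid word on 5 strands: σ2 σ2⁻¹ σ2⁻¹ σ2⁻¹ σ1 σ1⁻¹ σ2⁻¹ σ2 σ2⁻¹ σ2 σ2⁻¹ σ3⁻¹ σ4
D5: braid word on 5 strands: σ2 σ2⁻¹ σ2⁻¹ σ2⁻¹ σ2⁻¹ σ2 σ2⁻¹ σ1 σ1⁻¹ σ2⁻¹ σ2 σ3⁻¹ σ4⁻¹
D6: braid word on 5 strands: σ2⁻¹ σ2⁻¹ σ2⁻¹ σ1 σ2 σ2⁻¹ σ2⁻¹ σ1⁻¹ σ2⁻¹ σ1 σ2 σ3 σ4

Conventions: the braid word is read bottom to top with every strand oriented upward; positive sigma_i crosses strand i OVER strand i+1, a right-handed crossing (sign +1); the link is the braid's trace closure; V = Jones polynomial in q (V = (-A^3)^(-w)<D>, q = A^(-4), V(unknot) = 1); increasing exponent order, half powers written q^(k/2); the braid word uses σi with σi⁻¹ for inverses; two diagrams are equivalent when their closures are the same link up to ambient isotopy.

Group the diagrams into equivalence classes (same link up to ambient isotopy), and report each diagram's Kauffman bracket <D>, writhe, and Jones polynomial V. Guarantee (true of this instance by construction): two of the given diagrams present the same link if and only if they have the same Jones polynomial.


classes: {D1, D4, D5, D6} | {D2} | {D3}
V(D1) = q^(-9/2) - q^(-5/2) - q^(-3/2) - q^(-1/2)  [13 crossings, <D> = A^-7 + A^-3 + A - A^9, w = -3]
V(D2) = -q^(-5/2) - q^(-1/2)  (w +1, c 11, <D> = A^5 + A^13)
D3 (bracket A^-15 + A^-7 - A^-3 + A; 11 crossings at w = +1): V = -q^(1/2) + q^(3/2) - q^(5/2) - q^(9/2)
V(D4) = q^(-9/2) - q^(-5/2) - q^(-3/2) - q^(-1/2)  (w -3, c 13, <D> = A^-7 + A^-3 + A - A^9)
V(D5) = q^(-9/2) - q^(-5/2) - q^(-3/2) - q^(-1/2)  [13 crossings, <D> = A^-13 + A^-9 + A^-5 - A^3, w = -5]
V(D6) = q^(-9/2) - q^(-5/2) - q^(-3/2) - q^(-1/2)  (w -1, c 13, <D> = A^-1 + A^3 + A^7 - A^15)
insight: 3 values of V(q) split the 6 diagrams


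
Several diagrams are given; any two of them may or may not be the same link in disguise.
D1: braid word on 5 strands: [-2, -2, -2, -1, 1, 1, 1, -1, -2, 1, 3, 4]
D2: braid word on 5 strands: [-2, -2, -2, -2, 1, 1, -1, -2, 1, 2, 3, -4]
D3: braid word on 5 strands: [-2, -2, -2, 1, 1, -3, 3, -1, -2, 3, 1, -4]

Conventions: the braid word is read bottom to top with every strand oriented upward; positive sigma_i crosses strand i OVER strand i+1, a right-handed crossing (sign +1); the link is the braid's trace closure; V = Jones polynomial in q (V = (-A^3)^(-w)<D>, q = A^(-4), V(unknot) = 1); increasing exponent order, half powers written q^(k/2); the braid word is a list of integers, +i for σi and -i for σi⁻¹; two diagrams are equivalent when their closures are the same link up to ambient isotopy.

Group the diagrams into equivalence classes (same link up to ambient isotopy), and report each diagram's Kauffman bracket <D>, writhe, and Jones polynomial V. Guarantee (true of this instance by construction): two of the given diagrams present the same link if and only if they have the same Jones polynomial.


classes: {D1, D2, D3}
V(D1) = q^-5 - 2q^-4 + 2q^-3 - 2q^-2 + 2q^-1 - 1 + q  [12 crossings, <D> = A^-4 - 1 + 2A^4 - 2A^8 + 2A^12 - 2A^16 + A^20, w = 0]
V(D2) = q^-5 - 2q^-4 + 2q^-3 - 2q^-2 + 2q^-1 - 1 + q  [12 crossings, <D> = A^-10 - A^-6 + 2A^-2 - 2A^2 + 2A^6 - 2A^10 + A^14, w = -2]
D3 (bracket A^-10 - A^-6 + 2A^-2 - 2A^2 + 2A^6 - 2A^10 + A^14; 12 crossings at w = -2): V = q^-5 - 2q^-4 + 2q^-3 - 2q^-2 + 2q^-1 - 1 + q
note: one V(q) for all 3 diagrams — one class (guaranteed)
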